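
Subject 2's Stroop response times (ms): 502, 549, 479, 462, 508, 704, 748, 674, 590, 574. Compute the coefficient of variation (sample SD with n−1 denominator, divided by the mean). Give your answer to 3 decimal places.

n = 10, Σ = 5790, M = 579.0000
Σ(x−M)² = 88916.000; s = √(88916.000/9) = 99.3960
CV = 99.3960 / 579.0000 = 0.17167

0.172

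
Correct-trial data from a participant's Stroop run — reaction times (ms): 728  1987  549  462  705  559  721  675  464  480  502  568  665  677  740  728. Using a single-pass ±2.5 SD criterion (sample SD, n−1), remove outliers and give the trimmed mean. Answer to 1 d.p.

614.9 ms

n = 16, ΣRT = 11210, M = 700.625
Σ(x−M)² = 1922425.75; s = √(1922425.75/15) = 357.997
Cutoffs: 700.625 ± 2.5·357.997 → [-194.4, 1595.6]
Outside: 1987 → excluded.
Retained (n=15): Σ = 9223, mean = 9223/15 = 614.867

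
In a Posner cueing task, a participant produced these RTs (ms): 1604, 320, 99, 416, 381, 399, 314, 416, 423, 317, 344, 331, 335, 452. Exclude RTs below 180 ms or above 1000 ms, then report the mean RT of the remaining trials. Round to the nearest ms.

371 ms

Excluded: 99, 1604
Retained (n=12): Σ = 4448
Mean = 4448/12 = 370.6667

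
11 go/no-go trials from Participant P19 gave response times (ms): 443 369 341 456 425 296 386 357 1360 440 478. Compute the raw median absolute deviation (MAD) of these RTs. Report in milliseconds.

53 ms

Sorted: 296, 341, 357, 369, 386, 425, 440, 443, 456, 478, 1360 → median = 425
|x − 425|: 18, 56, 84, 31, 0, 129, 39, 68, 935, 15, 53
Sorted deviations: 0, 15, 18, 31, 39, 53, 56, 68, 84, 129, 935 → MAD = 53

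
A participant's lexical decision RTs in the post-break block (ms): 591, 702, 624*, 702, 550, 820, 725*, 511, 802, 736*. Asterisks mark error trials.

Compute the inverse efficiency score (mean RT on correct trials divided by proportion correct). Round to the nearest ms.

Correct trials (n=7): 591, 702, 702, 550, 820, 511, 802
Mean correct RT = 4678/7 = 668.2857 ms
Proportion correct = 7/10
IES = 668.2857 / (7/10) = 954.694 ms

955 ms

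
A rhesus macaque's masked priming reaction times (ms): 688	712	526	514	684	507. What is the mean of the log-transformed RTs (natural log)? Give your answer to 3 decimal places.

6.394

ln(RT): 6.5338, 6.5681, 6.2653, 6.2422, 6.5280, 6.2285
Σ ln(RT) = 38.3659
Mean = 38.3659/6 = 6.39431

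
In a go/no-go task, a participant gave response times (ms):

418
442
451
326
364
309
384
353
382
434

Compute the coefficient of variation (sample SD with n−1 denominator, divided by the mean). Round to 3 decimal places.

n = 10, Σ = 3863, M = 386.3000
Σ(x−M)² = 21810.100; s = √(21810.100/9) = 49.2275
CV = 49.2275 / 386.3000 = 0.12743

0.127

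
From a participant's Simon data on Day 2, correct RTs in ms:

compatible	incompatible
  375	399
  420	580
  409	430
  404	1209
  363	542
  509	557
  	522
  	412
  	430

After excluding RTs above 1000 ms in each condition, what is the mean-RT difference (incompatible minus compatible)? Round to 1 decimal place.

70.7 ms

incompatible: exclude 1209
M(compatible) = 2480/6 = 413.333
M(incompatible) = 3872/8 = 484.000
Difference = 484.000 − 413.333 = 70.667 ms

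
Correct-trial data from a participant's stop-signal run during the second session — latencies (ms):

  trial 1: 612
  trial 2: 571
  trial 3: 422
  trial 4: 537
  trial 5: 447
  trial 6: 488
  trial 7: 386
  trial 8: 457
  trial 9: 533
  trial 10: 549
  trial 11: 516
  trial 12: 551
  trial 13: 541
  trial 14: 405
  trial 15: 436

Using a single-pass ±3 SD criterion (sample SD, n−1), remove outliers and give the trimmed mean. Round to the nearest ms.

n = 15, ΣRT = 7451, M = 496.733
Σ(x−M)² = 63824.93; s = √(63824.93/14) = 67.520
Cutoffs: 496.733 ± 3·67.520 → [294.2, 699.3]
No RTs fall outside the cutoffs; all 15 retained. Mean = 7451/15 = 496.733

497 ms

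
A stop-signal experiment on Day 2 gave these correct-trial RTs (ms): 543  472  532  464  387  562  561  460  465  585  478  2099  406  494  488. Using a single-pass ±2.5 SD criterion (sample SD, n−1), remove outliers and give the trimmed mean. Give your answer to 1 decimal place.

n = 15, ΣRT = 8996, M = 599.733
Σ(x−M)² = 2452436.93; s = √(2452436.93/14) = 418.538
Cutoffs: 599.733 ± 2.5·418.538 → [-446.6, 1646.1]
Outside: 2099 → excluded.
Retained (n=14): Σ = 6897, mean = 6897/14 = 492.643

492.6 ms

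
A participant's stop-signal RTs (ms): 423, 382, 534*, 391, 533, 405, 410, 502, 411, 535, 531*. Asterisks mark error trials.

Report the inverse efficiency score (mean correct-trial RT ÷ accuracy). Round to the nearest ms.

542 ms

Correct trials (n=9): 423, 382, 391, 533, 405, 410, 502, 411, 535
Mean correct RT = 3992/9 = 443.5556 ms
Proportion correct = 9/11
IES = 443.5556 / (9/11) = 542.123 ms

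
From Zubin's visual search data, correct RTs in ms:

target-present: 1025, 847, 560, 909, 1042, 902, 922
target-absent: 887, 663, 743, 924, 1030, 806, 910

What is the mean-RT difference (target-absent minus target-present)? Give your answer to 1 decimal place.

-34.9 ms

M(target-present) = 6207/7 = 886.714
M(target-absent) = 5963/7 = 851.857
Difference = 851.857 − 886.714 = -34.857 ms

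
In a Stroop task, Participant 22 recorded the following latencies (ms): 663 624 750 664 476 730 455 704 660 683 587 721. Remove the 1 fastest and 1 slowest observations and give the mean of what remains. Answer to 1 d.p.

Sorted: 455, 476, 587, 624, 660, 663, 664, 683, 704, 721, 730, 750
Drop lowest 1 (455) and highest 1 (750)
Remaining (n=10): Σ = 6512, mean = 6512/10 = 651.200

651.2 ms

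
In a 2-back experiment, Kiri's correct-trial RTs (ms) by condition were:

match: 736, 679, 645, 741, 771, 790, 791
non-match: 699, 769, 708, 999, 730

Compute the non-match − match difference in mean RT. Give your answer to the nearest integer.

M(match) = 5153/7 = 736.143
M(non-match) = 3905/5 = 781.000
Difference = 781.000 − 736.143 = 44.857 ms

45 ms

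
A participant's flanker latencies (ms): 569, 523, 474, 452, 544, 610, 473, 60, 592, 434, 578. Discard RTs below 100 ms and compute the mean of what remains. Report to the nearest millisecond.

525 ms

Excluded: 60
Retained (n=10): Σ = 5249
Mean = 5249/10 = 524.9000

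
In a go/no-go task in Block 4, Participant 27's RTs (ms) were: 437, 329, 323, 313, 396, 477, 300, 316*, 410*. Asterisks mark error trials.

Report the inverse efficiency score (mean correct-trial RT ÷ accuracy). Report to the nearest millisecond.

473 ms

Correct trials (n=7): 437, 329, 323, 313, 396, 477, 300
Mean correct RT = 2575/7 = 367.8571 ms
Proportion correct = 7/9
IES = 367.8571 / (7/9) = 472.959 ms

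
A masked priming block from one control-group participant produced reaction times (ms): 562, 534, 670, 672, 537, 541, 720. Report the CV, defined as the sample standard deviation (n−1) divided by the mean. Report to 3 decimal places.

0.131

n = 7, Σ = 4236, M = 605.1429
Σ(x−M)² = 37548.857; s = √(37548.857/6) = 79.1084
CV = 79.1084 / 605.1429 = 0.13073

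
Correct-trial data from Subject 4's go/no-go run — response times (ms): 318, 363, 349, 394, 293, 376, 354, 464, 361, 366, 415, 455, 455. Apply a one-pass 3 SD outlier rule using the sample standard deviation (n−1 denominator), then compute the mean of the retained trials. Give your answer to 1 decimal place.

381.8 ms

n = 13, ΣRT = 4963, M = 381.769
Σ(x−M)² = 33598.31; s = √(33598.31/12) = 52.914
Cutoffs: 381.769 ± 3·52.914 → [223.0, 540.5]
No RTs fall outside the cutoffs; all 13 retained. Mean = 4963/13 = 381.769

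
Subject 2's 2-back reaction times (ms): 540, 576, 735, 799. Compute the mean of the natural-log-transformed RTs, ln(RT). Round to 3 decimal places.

ln(RT): 6.2916, 6.3561, 6.5999, 6.6834
Σ ln(RT) = 25.9309
Mean = 25.9309/4 = 6.48273

6.483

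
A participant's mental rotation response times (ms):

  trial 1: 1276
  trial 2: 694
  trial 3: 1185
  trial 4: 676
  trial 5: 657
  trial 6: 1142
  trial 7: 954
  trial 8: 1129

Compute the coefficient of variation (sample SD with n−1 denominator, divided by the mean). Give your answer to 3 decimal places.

n = 8, Σ = 7713, M = 964.1250
Σ(x−M)² = 455286.875; s = √(455286.875/7) = 255.0313
CV = 255.0313 / 964.1250 = 0.26452

0.265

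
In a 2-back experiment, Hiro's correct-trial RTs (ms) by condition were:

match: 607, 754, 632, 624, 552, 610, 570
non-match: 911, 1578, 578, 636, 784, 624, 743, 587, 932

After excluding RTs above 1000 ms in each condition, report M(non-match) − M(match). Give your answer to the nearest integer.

non-match: exclude 1578
M(match) = 4349/7 = 621.286
M(non-match) = 5795/8 = 724.375
Difference = 724.375 − 621.286 = 103.089 ms

103 ms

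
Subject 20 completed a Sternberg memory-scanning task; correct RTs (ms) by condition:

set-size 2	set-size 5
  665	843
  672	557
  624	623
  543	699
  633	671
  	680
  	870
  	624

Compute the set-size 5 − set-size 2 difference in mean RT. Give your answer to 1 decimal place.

68.5 ms

M(set-size 2) = 3137/5 = 627.400
M(set-size 5) = 5567/8 = 695.875
Difference = 695.875 − 627.400 = 68.475 ms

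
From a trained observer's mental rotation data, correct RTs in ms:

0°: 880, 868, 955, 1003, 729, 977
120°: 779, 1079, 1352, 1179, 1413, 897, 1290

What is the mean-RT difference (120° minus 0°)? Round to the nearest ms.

239 ms

M(0°) = 5412/6 = 902.000
M(120°) = 7989/7 = 1141.286
Difference = 1141.286 − 902.000 = 239.286 ms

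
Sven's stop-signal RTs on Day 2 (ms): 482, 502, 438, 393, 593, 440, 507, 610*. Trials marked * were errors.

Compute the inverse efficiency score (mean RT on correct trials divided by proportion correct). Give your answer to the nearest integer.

548 ms

Correct trials (n=7): 482, 502, 438, 393, 593, 440, 507
Mean correct RT = 3355/7 = 479.2857 ms
Proportion correct = 7/8
IES = 479.2857 / (7/8) = 547.755 ms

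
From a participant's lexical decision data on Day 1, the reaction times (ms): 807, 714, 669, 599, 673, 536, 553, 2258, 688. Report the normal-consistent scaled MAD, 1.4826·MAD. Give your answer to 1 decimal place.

109.7 ms

Sorted: 536, 553, 599, 669, 673, 688, 714, 807, 2258 → median = 673
|x − 673| sorted: 0, 4, 15, 41, 74, 120, 134, 137, 1585 → MAD = 74
Robust SD ≈ 1.4826 × 74 = 109.712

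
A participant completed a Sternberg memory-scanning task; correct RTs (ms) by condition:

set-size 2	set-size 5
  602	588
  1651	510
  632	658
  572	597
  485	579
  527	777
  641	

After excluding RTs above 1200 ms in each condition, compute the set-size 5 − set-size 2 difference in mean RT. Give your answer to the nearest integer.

set-size 2: exclude 1651
M(set-size 2) = 3459/6 = 576.500
M(set-size 5) = 3709/6 = 618.167
Difference = 618.167 − 576.500 = 41.667 ms

42 ms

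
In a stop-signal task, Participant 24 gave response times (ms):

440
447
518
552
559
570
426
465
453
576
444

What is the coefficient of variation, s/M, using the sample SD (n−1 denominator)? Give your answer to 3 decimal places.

0.120

n = 11, Σ = 5450, M = 495.4545
Σ(x−M)² = 35412.727; s = √(35412.727/10) = 59.5086
CV = 59.5086 / 495.4545 = 0.12011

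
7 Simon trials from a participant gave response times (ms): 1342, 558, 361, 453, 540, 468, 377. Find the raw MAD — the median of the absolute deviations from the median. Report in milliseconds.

90 ms

Sorted: 361, 377, 453, 468, 540, 558, 1342 → median = 468
|x − 468|: 874, 90, 107, 15, 72, 0, 91
Sorted deviations: 0, 15, 72, 90, 91, 107, 874 → MAD = 90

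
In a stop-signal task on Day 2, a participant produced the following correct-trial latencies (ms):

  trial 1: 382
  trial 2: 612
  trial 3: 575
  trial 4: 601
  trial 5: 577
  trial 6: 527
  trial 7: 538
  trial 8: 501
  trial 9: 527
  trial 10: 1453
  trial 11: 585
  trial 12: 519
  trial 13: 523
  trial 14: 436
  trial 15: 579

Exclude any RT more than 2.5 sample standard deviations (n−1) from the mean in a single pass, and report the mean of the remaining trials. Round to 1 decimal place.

534.4 ms

n = 15, ΣRT = 8935, M = 595.667
Σ(x−M)² = 840505.33; s = √(840505.33/14) = 245.023
Cutoffs: 595.667 ± 2.5·245.023 → [-16.9, 1208.2]
Outside: 1453 → excluded.
Retained (n=14): Σ = 7482, mean = 7482/14 = 534.429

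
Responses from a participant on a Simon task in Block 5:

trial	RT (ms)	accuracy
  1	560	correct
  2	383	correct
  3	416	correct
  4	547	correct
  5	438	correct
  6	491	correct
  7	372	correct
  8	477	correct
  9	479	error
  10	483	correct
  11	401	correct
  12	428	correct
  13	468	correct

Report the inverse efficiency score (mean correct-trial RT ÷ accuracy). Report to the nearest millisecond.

Correct trials (n=12): 560, 383, 416, 547, 438, 491, 372, 477, 483, 401, 428, 468
Mean correct RT = 5464/12 = 455.3333 ms
Proportion correct = 12/13
IES = 455.3333 / (12/13) = 493.278 ms

493 ms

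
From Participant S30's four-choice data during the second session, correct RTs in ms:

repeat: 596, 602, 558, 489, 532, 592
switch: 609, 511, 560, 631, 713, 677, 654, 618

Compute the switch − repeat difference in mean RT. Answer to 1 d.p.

M(repeat) = 3369/6 = 561.500
M(switch) = 4973/8 = 621.625
Difference = 621.625 − 561.500 = 60.125 ms

60.1 ms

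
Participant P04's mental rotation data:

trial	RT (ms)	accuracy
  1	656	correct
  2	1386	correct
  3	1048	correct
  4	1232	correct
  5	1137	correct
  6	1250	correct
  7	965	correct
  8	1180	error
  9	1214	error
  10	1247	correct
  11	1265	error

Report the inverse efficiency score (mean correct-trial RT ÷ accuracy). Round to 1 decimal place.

1533.3 ms

Correct trials (n=8): 656, 1386, 1048, 1232, 1137, 1250, 965, 1247
Mean correct RT = 8921/8 = 1115.1250 ms
Proportion correct = 8/11
IES = 1115.1250 / (8/11) = 1533.297 ms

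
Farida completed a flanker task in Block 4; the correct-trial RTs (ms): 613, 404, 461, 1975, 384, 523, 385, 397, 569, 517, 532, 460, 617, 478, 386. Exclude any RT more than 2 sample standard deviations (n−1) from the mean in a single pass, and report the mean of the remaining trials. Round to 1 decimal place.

480.4 ms

n = 15, ΣRT = 8701, M = 580.067
Σ(x−M)² = 2175632.93; s = √(2175632.93/14) = 394.211
Cutoffs: 580.067 ± 2·394.211 → [-208.4, 1368.5]
Outside: 1975 → excluded.
Retained (n=14): Σ = 6726, mean = 6726/14 = 480.429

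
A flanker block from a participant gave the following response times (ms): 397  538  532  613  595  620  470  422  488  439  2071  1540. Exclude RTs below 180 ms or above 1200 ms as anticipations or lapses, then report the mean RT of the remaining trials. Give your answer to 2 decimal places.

Excluded: 1540, 2071
Retained (n=10): Σ = 5114
Mean = 5114/10 = 511.4000

511.40 ms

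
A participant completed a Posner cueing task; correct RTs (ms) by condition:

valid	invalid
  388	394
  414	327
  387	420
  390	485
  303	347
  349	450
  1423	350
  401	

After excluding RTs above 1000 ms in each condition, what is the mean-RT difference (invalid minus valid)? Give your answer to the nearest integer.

valid: exclude 1423
M(valid) = 2632/7 = 376.000
M(invalid) = 2773/7 = 396.143
Difference = 396.143 − 376.000 = 20.143 ms

20 ms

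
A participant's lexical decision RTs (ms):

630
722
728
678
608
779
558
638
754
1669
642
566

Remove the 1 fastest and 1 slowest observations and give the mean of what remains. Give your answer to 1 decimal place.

674.5 ms

Sorted: 558, 566, 608, 630, 638, 642, 678, 722, 728, 754, 779, 1669
Drop lowest 1 (558) and highest 1 (1669)
Remaining (n=10): Σ = 6745, mean = 6745/10 = 674.500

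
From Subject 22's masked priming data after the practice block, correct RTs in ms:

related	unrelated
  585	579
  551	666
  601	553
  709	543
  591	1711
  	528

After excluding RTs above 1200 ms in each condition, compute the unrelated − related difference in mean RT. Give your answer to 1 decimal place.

unrelated: exclude 1711
M(related) = 3037/5 = 607.400
M(unrelated) = 2869/5 = 573.800
Difference = 573.800 − 607.400 = -33.600 ms

-33.6 ms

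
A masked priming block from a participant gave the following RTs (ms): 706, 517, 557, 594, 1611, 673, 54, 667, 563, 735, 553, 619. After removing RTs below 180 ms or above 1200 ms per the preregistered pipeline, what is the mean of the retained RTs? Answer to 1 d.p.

Excluded: 54, 1611
Retained (n=10): Σ = 6184
Mean = 6184/10 = 618.4000

618.4 ms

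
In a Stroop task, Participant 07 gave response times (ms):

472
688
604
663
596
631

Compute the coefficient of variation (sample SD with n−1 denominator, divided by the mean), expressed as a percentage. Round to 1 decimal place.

12.4%

n = 6, Σ = 3654, M = 609.0000
Σ(x−M)² = 28604.000; s = √(28604.000/5) = 75.6360
CV = 75.6360 / 609.0000 = 0.12420 = 12.420%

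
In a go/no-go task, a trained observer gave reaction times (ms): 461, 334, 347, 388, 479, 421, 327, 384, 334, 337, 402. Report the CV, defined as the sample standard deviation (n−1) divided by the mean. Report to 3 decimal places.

0.139

n = 11, Σ = 4214, M = 383.0909
Σ(x−M)² = 28480.909; s = √(28480.909/10) = 53.3675
CV = 53.3675 / 383.0909 = 0.13931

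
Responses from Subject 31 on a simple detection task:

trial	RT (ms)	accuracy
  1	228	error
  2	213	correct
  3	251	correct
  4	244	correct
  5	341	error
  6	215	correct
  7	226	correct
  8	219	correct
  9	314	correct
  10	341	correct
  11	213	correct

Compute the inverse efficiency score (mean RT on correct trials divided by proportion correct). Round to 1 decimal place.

303.7 ms

Correct trials (n=9): 213, 251, 244, 215, 226, 219, 314, 341, 213
Mean correct RT = 2236/9 = 248.4444 ms
Proportion correct = 9/11
IES = 248.4444 / (9/11) = 303.654 ms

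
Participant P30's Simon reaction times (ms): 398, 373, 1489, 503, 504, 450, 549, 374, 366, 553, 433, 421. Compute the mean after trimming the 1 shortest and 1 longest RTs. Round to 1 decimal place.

455.8 ms

Sorted: 366, 373, 374, 398, 421, 433, 450, 503, 504, 549, 553, 1489
Drop lowest 1 (366) and highest 1 (1489)
Remaining (n=10): Σ = 4558, mean = 4558/10 = 455.800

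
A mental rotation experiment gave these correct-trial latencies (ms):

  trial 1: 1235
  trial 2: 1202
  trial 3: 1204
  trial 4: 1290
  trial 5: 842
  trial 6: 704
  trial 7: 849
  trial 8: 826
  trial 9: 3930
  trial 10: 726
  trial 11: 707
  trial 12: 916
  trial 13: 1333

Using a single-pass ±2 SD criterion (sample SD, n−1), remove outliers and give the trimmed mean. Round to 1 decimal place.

986.2 ms

n = 13, ΣRT = 15764, M = 1212.615
Σ(x−M)² = 8663503.08; s = √(8663503.08/12) = 849.681
Cutoffs: 1212.615 ± 2·849.681 → [-486.7, 2912.0]
Outside: 3930 → excluded.
Retained (n=12): Σ = 11834, mean = 11834/12 = 986.167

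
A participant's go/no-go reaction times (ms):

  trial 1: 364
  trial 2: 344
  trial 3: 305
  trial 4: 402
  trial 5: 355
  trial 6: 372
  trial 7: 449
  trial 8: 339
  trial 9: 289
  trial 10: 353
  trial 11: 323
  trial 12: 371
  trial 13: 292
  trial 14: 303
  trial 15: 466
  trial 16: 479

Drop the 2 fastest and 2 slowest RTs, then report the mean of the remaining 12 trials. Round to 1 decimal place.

356.7 ms

Sorted: 289, 292, 303, 305, 323, 339, 344, 353, 355, 364, 371, 372, 402, 449, 466, 479
Drop lowest 2 (289, 292) and highest 2 (466, 479)
Remaining (n=12): Σ = 4280, mean = 4280/12 = 356.667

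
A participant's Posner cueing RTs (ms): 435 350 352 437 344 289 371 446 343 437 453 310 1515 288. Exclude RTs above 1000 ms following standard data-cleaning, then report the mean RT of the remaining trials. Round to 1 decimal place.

Excluded: 1515
Retained (n=13): Σ = 4855
Mean = 4855/13 = 373.4615

373.5 ms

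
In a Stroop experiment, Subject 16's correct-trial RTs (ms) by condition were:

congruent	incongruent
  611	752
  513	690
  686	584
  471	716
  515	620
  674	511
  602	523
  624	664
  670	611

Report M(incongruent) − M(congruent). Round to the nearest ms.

34 ms

M(congruent) = 5366/9 = 596.222
M(incongruent) = 5671/9 = 630.111
Difference = 630.111 − 596.222 = 33.889 ms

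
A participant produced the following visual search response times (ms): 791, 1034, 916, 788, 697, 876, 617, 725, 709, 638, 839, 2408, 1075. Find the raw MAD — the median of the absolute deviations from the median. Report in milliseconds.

Sorted: 617, 638, 697, 709, 725, 788, 791, 839, 876, 916, 1034, 1075, 2408 → median = 791
|x − 791|: 0, 243, 125, 3, 94, 85, 174, 66, 82, 153, 48, 1617, 284
Sorted deviations: 0, 3, 48, 66, 82, 85, 94, 125, 153, 174, 243, 284, 1617 → MAD = 94

94 ms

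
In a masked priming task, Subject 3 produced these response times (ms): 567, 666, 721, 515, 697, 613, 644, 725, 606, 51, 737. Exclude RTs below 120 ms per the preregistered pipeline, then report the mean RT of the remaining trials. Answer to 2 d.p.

Excluded: 51
Retained (n=10): Σ = 6491
Mean = 6491/10 = 649.1000

649.10 ms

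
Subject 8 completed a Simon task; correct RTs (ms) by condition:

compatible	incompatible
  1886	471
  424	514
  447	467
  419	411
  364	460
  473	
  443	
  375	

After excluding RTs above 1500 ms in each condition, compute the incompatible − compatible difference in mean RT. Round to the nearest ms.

44 ms

compatible: exclude 1886
M(compatible) = 2945/7 = 420.714
M(incompatible) = 2323/5 = 464.600
Difference = 464.600 − 420.714 = 43.886 ms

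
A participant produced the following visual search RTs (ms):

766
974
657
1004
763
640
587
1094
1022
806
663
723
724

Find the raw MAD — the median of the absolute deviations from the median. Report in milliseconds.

106 ms

Sorted: 587, 640, 657, 663, 723, 724, 763, 766, 806, 974, 1004, 1022, 1094 → median = 763
|x − 763|: 3, 211, 106, 241, 0, 123, 176, 331, 259, 43, 100, 40, 39
Sorted deviations: 0, 3, 39, 40, 43, 100, 106, 123, 176, 211, 241, 259, 331 → MAD = 106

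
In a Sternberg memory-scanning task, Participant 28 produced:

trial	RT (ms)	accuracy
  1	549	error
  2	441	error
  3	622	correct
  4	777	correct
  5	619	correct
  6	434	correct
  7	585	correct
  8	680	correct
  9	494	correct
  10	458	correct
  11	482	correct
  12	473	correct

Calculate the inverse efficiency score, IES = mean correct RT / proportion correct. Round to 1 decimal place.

Correct trials (n=10): 622, 777, 619, 434, 585, 680, 494, 458, 482, 473
Mean correct RT = 5624/10 = 562.4000 ms
Proportion correct = 10/12
IES = 562.4000 / (10/12) = 674.880 ms

674.9 ms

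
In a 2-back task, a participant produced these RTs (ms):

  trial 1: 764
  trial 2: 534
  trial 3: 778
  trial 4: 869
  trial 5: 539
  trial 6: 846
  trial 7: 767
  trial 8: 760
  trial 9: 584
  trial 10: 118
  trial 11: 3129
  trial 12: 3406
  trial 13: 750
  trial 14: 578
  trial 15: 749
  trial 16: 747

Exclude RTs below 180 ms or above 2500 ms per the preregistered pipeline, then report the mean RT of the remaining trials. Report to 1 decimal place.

Excluded: 118, 3129, 3406
Retained (n=13): Σ = 9265
Mean = 9265/13 = 712.6923

712.7 ms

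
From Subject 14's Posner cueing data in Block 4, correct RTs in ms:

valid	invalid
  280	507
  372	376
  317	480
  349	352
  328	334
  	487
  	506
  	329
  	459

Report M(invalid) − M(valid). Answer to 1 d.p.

M(valid) = 1646/5 = 329.200
M(invalid) = 3830/9 = 425.556
Difference = 425.556 − 329.200 = 96.356 ms

96.4 ms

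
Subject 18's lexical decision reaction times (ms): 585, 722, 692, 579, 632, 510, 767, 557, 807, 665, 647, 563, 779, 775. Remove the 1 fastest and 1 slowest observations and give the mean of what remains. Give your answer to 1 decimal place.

663.6 ms

Sorted: 510, 557, 563, 579, 585, 632, 647, 665, 692, 722, 767, 775, 779, 807
Drop lowest 1 (510) and highest 1 (807)
Remaining (n=12): Σ = 7963, mean = 7963/12 = 663.583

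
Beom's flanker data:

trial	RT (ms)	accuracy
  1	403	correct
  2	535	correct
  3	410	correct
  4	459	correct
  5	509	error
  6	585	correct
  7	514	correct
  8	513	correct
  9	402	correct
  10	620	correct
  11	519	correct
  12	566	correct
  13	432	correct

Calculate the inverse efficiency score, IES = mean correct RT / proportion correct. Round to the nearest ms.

Correct trials (n=12): 403, 535, 410, 459, 585, 514, 513, 402, 620, 519, 566, 432
Mean correct RT = 5958/12 = 496.5000 ms
Proportion correct = 12/13
IES = 496.5000 / (12/13) = 537.875 ms

538 ms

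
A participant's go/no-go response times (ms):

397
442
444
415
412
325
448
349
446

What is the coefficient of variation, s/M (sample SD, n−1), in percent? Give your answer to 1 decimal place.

11.0%

n = 9, Σ = 3678, M = 408.6667
Σ(x−M)² = 16048.000; s = √(16048.000/8) = 44.7884
CV = 44.7884 / 408.6667 = 0.10960 = 10.960%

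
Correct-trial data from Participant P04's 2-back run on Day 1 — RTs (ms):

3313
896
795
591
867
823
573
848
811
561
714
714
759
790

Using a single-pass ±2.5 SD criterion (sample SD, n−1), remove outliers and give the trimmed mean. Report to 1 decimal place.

749.4 ms

n = 14, ΣRT = 13055, M = 932.500
Σ(x−M)² = 6254969.50; s = √(6254969.50/13) = 693.651
Cutoffs: 932.500 ± 2.5·693.651 → [-801.6, 2666.6]
Outside: 3313 → excluded.
Retained (n=13): Σ = 9742, mean = 9742/13 = 749.385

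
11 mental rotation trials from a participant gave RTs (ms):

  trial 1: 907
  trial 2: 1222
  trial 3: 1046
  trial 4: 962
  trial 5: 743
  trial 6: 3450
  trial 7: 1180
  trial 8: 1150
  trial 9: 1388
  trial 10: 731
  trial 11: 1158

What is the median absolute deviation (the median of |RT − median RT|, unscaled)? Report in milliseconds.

188 ms

Sorted: 731, 743, 907, 962, 1046, 1150, 1158, 1180, 1222, 1388, 3450 → median = 1150
|x − 1150|: 243, 72, 104, 188, 407, 2300, 30, 0, 238, 419, 8
Sorted deviations: 0, 8, 30, 72, 104, 188, 238, 243, 407, 419, 2300 → MAD = 188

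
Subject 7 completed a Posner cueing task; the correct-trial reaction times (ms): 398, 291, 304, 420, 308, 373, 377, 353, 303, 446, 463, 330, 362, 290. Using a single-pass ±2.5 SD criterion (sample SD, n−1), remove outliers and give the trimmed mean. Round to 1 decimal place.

n = 14, ΣRT = 5018, M = 358.429
Σ(x−M)² = 43175.43; s = √(43175.43/13) = 57.630
Cutoffs: 358.429 ± 2.5·57.630 → [214.4, 502.5]
No RTs fall outside the cutoffs; all 14 retained. Mean = 5018/14 = 358.429

358.4 ms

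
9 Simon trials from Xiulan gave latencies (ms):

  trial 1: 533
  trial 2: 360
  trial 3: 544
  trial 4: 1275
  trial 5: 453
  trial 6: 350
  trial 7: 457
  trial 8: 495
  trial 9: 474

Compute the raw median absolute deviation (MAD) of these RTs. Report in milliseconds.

59 ms

Sorted: 350, 360, 453, 457, 474, 495, 533, 544, 1275 → median = 474
|x − 474|: 59, 114, 70, 801, 21, 124, 17, 21, 0
Sorted deviations: 0, 17, 21, 21, 59, 70, 114, 124, 801 → MAD = 59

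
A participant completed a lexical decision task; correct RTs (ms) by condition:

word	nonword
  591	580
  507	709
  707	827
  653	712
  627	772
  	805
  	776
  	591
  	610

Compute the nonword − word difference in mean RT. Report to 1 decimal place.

M(word) = 3085/5 = 617.000
M(nonword) = 6382/9 = 709.111
Difference = 709.111 − 617.000 = 92.111 ms

92.1 ms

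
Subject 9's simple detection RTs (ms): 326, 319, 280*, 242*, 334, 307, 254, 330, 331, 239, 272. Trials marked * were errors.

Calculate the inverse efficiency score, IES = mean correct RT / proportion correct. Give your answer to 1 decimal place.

368.3 ms

Correct trials (n=9): 326, 319, 334, 307, 254, 330, 331, 239, 272
Mean correct RT = 2712/9 = 301.3333 ms
Proportion correct = 9/11
IES = 301.3333 / (9/11) = 368.296 ms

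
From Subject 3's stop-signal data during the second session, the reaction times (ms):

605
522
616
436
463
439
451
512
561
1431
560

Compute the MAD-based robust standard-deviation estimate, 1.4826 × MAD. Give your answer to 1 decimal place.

Sorted: 436, 439, 451, 463, 512, 522, 560, 561, 605, 616, 1431 → median = 522
|x − 522| sorted: 0, 10, 38, 39, 59, 71, 83, 83, 86, 94, 909 → MAD = 71
Robust SD ≈ 1.4826 × 71 = 105.265

105.3 ms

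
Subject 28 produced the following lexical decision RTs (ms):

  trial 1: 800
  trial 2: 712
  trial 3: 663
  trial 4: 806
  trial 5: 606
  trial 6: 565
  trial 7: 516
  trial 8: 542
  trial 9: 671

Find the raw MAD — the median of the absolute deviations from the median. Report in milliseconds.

98 ms

Sorted: 516, 542, 565, 606, 663, 671, 712, 800, 806 → median = 663
|x − 663|: 137, 49, 0, 143, 57, 98, 147, 121, 8
Sorted deviations: 0, 8, 49, 57, 98, 121, 137, 143, 147 → MAD = 98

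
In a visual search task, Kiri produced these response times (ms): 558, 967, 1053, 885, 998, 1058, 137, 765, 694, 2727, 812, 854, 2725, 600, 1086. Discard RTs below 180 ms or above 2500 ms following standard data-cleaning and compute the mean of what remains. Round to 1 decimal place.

Excluded: 137, 2725, 2727
Retained (n=12): Σ = 10330
Mean = 10330/12 = 860.8333

860.8 ms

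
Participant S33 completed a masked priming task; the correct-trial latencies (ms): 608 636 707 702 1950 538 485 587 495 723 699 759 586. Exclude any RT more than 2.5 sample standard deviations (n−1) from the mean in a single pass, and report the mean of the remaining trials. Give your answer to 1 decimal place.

627.1 ms

n = 13, ΣRT = 9475, M = 728.846
Σ(x−M)² = 1708565.69; s = √(1708565.69/12) = 377.333
Cutoffs: 728.846 ± 2.5·377.333 → [-214.5, 1672.2]
Outside: 1950 → excluded.
Retained (n=12): Σ = 7525, mean = 7525/12 = 627.083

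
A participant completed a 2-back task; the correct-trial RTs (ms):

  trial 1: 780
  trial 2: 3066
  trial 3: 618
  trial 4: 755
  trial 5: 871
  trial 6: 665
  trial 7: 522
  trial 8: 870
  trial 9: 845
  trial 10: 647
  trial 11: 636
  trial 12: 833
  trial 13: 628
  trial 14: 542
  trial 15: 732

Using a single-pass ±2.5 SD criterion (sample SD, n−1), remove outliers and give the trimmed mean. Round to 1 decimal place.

n = 15, ΣRT = 13010, M = 867.333
Σ(x−M)² = 5361939.33; s = √(5361939.33/14) = 618.866
Cutoffs: 867.333 ± 2.5·618.866 → [-679.8, 2414.5]
Outside: 3066 → excluded.
Retained (n=14): Σ = 9944, mean = 9944/14 = 710.286

710.3 ms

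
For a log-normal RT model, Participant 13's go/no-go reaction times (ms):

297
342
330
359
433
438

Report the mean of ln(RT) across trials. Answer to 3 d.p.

ln(RT): 5.6937, 5.8348, 5.7991, 5.8833, 6.0707, 6.0822
Σ ln(RT) = 35.3639
Mean = 35.3639/6 = 5.89399

5.894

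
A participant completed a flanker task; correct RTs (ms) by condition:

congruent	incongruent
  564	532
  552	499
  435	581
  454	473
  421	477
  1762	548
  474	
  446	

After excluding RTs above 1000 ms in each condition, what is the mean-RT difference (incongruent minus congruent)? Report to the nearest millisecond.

congruent: exclude 1762
M(congruent) = 3346/7 = 478.000
M(incongruent) = 3110/6 = 518.333
Difference = 518.333 − 478.000 = 40.333 ms

40 ms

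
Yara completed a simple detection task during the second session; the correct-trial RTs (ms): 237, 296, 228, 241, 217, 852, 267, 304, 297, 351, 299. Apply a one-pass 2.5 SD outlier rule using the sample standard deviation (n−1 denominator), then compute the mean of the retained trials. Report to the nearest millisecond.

274 ms

n = 11, ΣRT = 3589, M = 326.273
Σ(x−M)² = 320366.18; s = √(320366.18/10) = 178.988
Cutoffs: 326.273 ± 2.5·178.988 → [-121.2, 773.7]
Outside: 852 → excluded.
Retained (n=10): Σ = 2737, mean = 2737/10 = 273.700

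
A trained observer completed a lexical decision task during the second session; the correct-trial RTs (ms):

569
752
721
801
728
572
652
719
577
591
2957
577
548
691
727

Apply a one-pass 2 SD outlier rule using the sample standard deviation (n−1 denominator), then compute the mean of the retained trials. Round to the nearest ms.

659 ms

n = 15, ΣRT = 12182, M = 812.133
Σ(x−M)² = 5021833.73; s = √(5021833.73/14) = 598.918
Cutoffs: 812.133 ± 2·598.918 → [-385.7, 2010.0]
Outside: 2957 → excluded.
Retained (n=14): Σ = 9225, mean = 9225/14 = 658.929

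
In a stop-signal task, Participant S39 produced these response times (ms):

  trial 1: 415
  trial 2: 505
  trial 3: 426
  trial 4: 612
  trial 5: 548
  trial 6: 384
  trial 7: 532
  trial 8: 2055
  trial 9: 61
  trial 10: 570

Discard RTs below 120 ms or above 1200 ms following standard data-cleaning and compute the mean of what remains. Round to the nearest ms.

Excluded: 61, 2055
Retained (n=8): Σ = 3992
Mean = 3992/8 = 499.0000

499 ms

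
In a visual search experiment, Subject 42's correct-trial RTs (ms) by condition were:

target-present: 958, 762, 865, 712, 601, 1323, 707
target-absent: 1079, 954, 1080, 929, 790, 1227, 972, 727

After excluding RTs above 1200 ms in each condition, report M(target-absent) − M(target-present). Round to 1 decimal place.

target-present: exclude 1323
target-absent: exclude 1227
M(target-present) = 4605/6 = 767.500
M(target-absent) = 6531/7 = 933.000
Difference = 933.000 − 767.500 = 165.500 ms

165.5 ms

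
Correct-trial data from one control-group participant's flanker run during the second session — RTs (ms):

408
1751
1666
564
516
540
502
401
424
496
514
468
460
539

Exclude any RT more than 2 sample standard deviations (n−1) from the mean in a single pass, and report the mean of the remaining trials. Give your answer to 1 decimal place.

n = 14, ΣRT = 9249, M = 660.643
Σ(x−M)² = 2597625.21; s = √(2597625.21/13) = 447.009
Cutoffs: 660.643 ± 2·447.009 → [-233.4, 1554.7]
Outside: 1666, 1751 → excluded.
Retained (n=12): Σ = 5832, mean = 5832/12 = 486.000

486.0 ms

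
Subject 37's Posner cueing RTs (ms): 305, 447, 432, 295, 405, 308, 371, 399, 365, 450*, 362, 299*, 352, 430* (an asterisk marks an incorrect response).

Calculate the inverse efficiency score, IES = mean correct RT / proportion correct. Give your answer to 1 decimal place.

467.6 ms

Correct trials (n=11): 305, 447, 432, 295, 405, 308, 371, 399, 365, 362, 352
Mean correct RT = 4041/11 = 367.3636 ms
Proportion correct = 11/14
IES = 367.3636 / (11/14) = 467.554 ms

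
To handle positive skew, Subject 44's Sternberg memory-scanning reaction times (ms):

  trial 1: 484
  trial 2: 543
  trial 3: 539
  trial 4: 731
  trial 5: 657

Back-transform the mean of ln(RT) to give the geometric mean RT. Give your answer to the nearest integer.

ln(RT): 6.1821, 6.2971, 6.2897, 6.5944, 6.4877
Mean ln(RT) = 31.8510/5 = 6.37020
Geometric mean = exp(6.37020) = 584.18 ms

584 ms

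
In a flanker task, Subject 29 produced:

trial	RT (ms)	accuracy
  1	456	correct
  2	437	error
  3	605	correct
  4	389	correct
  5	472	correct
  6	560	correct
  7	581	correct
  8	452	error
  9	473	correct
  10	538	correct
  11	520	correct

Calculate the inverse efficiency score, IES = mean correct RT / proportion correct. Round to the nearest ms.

Correct trials (n=9): 456, 605, 389, 472, 560, 581, 473, 538, 520
Mean correct RT = 4594/9 = 510.4444 ms
Proportion correct = 9/11
IES = 510.4444 / (9/11) = 623.877 ms

624 ms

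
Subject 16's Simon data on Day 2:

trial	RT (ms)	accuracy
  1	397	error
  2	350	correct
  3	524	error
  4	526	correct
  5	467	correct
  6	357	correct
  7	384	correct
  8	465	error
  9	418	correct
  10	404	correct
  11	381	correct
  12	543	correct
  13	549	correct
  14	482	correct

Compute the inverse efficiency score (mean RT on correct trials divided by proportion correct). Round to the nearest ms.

562 ms

Correct trials (n=11): 350, 526, 467, 357, 384, 418, 404, 381, 543, 549, 482
Mean correct RT = 4861/11 = 441.9091 ms
Proportion correct = 11/14
IES = 441.9091 / (11/14) = 562.430 ms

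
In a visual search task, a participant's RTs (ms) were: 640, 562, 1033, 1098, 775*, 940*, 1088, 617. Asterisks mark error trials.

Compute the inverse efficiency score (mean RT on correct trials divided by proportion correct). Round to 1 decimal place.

Correct trials (n=6): 640, 562, 1033, 1098, 1088, 617
Mean correct RT = 5038/6 = 839.6667 ms
Proportion correct = 6/8
IES = 839.6667 / (6/8) = 1119.556 ms

1119.6 ms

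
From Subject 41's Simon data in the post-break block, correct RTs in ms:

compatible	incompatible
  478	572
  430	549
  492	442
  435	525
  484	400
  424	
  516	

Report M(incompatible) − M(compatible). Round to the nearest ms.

M(compatible) = 3259/7 = 465.571
M(incompatible) = 2488/5 = 497.600
Difference = 497.600 − 465.571 = 32.029 ms

32 ms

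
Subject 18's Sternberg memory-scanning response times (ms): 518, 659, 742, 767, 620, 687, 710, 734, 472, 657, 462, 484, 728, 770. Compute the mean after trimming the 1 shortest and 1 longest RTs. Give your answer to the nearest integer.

648 ms

Sorted: 462, 472, 484, 518, 620, 657, 659, 687, 710, 728, 734, 742, 767, 770
Drop lowest 1 (462) and highest 1 (770)
Remaining (n=12): Σ = 7778, mean = 7778/12 = 648.167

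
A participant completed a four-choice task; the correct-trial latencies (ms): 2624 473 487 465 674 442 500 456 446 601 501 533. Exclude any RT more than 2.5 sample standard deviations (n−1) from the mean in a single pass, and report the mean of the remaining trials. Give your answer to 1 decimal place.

n = 12, ΣRT = 8202, M = 683.500
Σ(x−M)² = 4159215.00; s = √(4159215.00/11) = 614.907
Cutoffs: 683.500 ± 2.5·614.907 → [-853.8, 2220.8]
Outside: 2624 → excluded.
Retained (n=11): Σ = 5578, mean = 5578/11 = 507.091

507.1 ms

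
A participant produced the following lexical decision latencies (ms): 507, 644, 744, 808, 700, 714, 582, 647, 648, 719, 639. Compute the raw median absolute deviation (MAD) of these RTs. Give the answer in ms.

Sorted: 507, 582, 639, 644, 647, 648, 700, 714, 719, 744, 808 → median = 648
|x − 648|: 141, 4, 96, 160, 52, 66, 66, 1, 0, 71, 9
Sorted deviations: 0, 1, 4, 9, 52, 66, 66, 71, 96, 141, 160 → MAD = 66

66 ms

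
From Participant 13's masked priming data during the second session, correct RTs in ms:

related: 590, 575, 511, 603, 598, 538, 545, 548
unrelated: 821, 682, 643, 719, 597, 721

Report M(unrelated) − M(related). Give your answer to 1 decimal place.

133.7 ms

M(related) = 4508/8 = 563.500
M(unrelated) = 4183/6 = 697.167
Difference = 697.167 − 563.500 = 133.667 ms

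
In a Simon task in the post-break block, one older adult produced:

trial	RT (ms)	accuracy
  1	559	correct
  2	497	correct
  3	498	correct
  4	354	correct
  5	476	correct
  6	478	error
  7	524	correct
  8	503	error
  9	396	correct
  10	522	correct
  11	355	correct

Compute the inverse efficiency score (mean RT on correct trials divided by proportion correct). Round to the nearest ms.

568 ms

Correct trials (n=9): 559, 497, 498, 354, 476, 524, 396, 522, 355
Mean correct RT = 4181/9 = 464.5556 ms
Proportion correct = 9/11
IES = 464.5556 / (9/11) = 567.790 ms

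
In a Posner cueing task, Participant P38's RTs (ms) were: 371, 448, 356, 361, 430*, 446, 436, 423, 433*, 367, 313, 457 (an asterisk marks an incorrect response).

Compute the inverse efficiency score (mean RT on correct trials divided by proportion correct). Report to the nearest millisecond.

477 ms

Correct trials (n=10): 371, 448, 356, 361, 446, 436, 423, 367, 313, 457
Mean correct RT = 3978/10 = 397.8000 ms
Proportion correct = 10/12
IES = 397.8000 / (10/12) = 477.360 ms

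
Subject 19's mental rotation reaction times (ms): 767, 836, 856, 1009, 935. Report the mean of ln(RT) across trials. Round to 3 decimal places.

6.776

ln(RT): 6.6425, 6.7286, 6.7523, 6.9167, 6.8405
Σ ln(RT) = 33.8806
Mean = 33.8806/5 = 6.77613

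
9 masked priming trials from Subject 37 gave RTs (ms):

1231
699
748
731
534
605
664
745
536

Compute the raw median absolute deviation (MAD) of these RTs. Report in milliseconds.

Sorted: 534, 536, 605, 664, 699, 731, 745, 748, 1231 → median = 699
|x − 699|: 532, 0, 49, 32, 165, 94, 35, 46, 163
Sorted deviations: 0, 32, 35, 46, 49, 94, 163, 165, 532 → MAD = 49

49 ms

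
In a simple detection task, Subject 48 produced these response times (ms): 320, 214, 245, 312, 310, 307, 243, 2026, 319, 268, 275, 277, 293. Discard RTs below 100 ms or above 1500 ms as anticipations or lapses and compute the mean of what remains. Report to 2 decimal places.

Excluded: 2026
Retained (n=12): Σ = 3383
Mean = 3383/12 = 281.9167

281.92 ms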